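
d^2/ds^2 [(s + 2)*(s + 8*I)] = 2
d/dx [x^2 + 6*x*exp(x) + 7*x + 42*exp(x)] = 6*x*exp(x) + 2*x + 48*exp(x) + 7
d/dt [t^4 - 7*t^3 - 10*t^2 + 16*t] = 4*t^3 - 21*t^2 - 20*t + 16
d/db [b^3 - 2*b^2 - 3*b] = 3*b^2 - 4*b - 3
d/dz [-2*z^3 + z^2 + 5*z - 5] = -6*z^2 + 2*z + 5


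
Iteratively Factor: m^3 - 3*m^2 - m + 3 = (m - 3)*(m^2 - 1) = (m - 3)*(m + 1)*(m - 1)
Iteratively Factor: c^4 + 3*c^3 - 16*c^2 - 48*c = (c)*(c^3 + 3*c^2 - 16*c - 48) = c*(c - 4)*(c^2 + 7*c + 12) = c*(c - 4)*(c + 4)*(c + 3)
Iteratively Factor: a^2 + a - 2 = (a - 1)*(a + 2)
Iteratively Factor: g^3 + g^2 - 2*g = (g + 2)*(g^2 - g) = (g - 1)*(g + 2)*(g)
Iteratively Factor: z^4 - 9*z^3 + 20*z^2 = (z)*(z^3 - 9*z^2 + 20*z) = z^2*(z^2 - 9*z + 20) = z^2*(z - 5)*(z - 4)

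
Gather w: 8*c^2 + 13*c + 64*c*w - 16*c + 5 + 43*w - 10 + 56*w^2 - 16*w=8*c^2 - 3*c + 56*w^2 + w*(64*c + 27) - 5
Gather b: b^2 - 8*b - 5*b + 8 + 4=b^2 - 13*b + 12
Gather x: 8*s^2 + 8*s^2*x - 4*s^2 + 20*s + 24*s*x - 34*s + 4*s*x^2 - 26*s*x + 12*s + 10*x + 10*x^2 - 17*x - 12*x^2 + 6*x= 4*s^2 - 2*s + x^2*(4*s - 2) + x*(8*s^2 - 2*s - 1)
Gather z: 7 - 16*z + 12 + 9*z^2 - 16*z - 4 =9*z^2 - 32*z + 15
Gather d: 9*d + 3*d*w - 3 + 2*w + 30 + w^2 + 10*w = d*(3*w + 9) + w^2 + 12*w + 27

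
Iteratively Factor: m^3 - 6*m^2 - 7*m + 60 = (m - 4)*(m^2 - 2*m - 15) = (m - 4)*(m + 3)*(m - 5)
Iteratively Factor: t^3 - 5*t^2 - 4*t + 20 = (t + 2)*(t^2 - 7*t + 10) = (t - 5)*(t + 2)*(t - 2)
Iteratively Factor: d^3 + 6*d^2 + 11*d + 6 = (d + 3)*(d^2 + 3*d + 2) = (d + 1)*(d + 3)*(d + 2)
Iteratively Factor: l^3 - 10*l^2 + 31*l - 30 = (l - 3)*(l^2 - 7*l + 10) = (l - 3)*(l - 2)*(l - 5)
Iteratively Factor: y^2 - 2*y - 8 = (y + 2)*(y - 4)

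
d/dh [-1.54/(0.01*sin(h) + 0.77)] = 0.0154*cos(h)/(0.01*sin(h) + 0.77)^2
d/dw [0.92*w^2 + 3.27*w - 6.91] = 1.84*w + 3.27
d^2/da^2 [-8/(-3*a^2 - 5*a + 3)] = 16*(-9*a^2 - 15*a + (6*a + 5)^2 + 9)/(3*a^2 + 5*a - 3)^3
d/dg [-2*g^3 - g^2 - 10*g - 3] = -6*g^2 - 2*g - 10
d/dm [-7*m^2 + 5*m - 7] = 5 - 14*m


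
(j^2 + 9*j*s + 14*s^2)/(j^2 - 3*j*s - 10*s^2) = (-j - 7*s)/(-j + 5*s)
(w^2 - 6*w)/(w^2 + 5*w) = (w - 6)/(w + 5)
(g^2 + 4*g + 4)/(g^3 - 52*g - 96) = (g + 2)/(g^2 - 2*g - 48)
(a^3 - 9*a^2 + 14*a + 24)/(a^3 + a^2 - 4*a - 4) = (a^2 - 10*a + 24)/(a^2 - 4)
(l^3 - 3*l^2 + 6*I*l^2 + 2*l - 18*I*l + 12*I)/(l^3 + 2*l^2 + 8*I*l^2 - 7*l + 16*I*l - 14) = (l^3 + l^2*(-3 + 6*I) + l*(2 - 18*I) + 12*I)/(l^3 + l^2*(2 + 8*I) + l*(-7 + 16*I) - 14)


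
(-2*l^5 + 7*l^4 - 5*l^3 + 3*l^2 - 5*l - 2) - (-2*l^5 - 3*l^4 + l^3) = 10*l^4 - 6*l^3 + 3*l^2 - 5*l - 2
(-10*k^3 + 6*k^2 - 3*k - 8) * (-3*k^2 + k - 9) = 30*k^5 - 28*k^4 + 105*k^3 - 33*k^2 + 19*k + 72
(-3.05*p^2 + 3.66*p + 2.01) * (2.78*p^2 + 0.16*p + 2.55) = -8.479*p^4 + 9.6868*p^3 - 1.6041*p^2 + 9.6546*p + 5.1255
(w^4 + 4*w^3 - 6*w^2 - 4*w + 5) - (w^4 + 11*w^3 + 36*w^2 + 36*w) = -7*w^3 - 42*w^2 - 40*w + 5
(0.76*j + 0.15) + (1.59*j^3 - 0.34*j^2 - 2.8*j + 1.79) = 1.59*j^3 - 0.34*j^2 - 2.04*j + 1.94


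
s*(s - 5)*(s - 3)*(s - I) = s^4 - 8*s^3 - I*s^3 + 15*s^2 + 8*I*s^2 - 15*I*s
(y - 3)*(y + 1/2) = y^2 - 5*y/2 - 3/2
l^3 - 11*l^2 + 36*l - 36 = (l - 6)*(l - 3)*(l - 2)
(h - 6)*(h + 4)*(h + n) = h^3 + h^2*n - 2*h^2 - 2*h*n - 24*h - 24*n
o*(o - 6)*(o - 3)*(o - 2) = o^4 - 11*o^3 + 36*o^2 - 36*o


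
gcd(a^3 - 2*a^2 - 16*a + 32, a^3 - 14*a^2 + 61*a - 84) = a - 4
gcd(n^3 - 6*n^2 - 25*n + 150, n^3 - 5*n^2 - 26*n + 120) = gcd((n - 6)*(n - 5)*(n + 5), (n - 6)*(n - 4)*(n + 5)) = n^2 - n - 30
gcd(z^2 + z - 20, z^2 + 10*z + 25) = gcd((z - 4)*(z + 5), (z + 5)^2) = z + 5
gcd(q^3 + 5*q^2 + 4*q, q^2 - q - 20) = q + 4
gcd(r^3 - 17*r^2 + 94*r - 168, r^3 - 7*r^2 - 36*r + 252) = r^2 - 13*r + 42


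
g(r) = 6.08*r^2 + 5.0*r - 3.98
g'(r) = 12.16*r + 5.0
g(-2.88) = 32.05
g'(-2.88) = -30.02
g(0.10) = -3.42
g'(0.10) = 6.22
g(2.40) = 43.04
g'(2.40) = 34.18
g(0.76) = 3.33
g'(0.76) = 14.24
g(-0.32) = -4.96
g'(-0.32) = 1.11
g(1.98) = 29.76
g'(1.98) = 29.08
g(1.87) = 26.63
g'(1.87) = 27.74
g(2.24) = 37.73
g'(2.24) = 32.24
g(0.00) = -3.98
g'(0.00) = 5.00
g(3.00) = 65.74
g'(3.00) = 41.48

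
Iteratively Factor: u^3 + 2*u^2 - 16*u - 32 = (u - 4)*(u^2 + 6*u + 8) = (u - 4)*(u + 4)*(u + 2)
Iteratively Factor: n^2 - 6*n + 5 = (n - 5)*(n - 1)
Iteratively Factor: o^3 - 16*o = (o)*(o^2 - 16) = o*(o + 4)*(o - 4)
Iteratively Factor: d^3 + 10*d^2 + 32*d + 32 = (d + 2)*(d^2 + 8*d + 16) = (d + 2)*(d + 4)*(d + 4)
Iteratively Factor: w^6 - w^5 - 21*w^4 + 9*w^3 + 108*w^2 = (w - 4)*(w^5 + 3*w^4 - 9*w^3 - 27*w^2) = w*(w - 4)*(w^4 + 3*w^3 - 9*w^2 - 27*w) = w*(w - 4)*(w - 3)*(w^3 + 6*w^2 + 9*w) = w*(w - 4)*(w - 3)*(w + 3)*(w^2 + 3*w) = w*(w - 4)*(w - 3)*(w + 3)^2*(w)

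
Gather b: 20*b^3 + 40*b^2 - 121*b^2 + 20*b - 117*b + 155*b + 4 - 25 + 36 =20*b^3 - 81*b^2 + 58*b + 15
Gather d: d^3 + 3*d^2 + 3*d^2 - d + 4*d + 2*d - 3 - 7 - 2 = d^3 + 6*d^2 + 5*d - 12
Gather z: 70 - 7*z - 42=28 - 7*z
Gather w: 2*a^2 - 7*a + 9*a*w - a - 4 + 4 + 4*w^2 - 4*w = 2*a^2 - 8*a + 4*w^2 + w*(9*a - 4)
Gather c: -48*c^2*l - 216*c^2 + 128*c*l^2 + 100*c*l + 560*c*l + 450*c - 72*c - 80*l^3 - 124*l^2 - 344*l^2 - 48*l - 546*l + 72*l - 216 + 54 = c^2*(-48*l - 216) + c*(128*l^2 + 660*l + 378) - 80*l^3 - 468*l^2 - 522*l - 162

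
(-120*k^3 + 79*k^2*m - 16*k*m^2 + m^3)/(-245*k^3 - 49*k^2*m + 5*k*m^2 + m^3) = (120*k^3 - 79*k^2*m + 16*k*m^2 - m^3)/(245*k^3 + 49*k^2*m - 5*k*m^2 - m^3)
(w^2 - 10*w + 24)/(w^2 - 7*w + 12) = (w - 6)/(w - 3)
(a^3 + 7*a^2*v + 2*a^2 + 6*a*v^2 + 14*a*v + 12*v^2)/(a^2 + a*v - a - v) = (a^2 + 6*a*v + 2*a + 12*v)/(a - 1)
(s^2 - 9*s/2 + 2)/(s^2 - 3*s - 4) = (s - 1/2)/(s + 1)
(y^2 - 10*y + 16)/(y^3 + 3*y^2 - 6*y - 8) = (y - 8)/(y^2 + 5*y + 4)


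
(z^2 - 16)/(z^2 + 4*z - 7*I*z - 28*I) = (z - 4)/(z - 7*I)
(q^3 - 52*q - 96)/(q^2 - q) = (q^3 - 52*q - 96)/(q*(q - 1))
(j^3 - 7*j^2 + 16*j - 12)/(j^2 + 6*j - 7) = (j^3 - 7*j^2 + 16*j - 12)/(j^2 + 6*j - 7)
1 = 1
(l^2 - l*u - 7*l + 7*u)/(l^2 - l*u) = (l - 7)/l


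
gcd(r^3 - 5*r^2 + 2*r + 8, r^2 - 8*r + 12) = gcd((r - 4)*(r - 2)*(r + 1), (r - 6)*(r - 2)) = r - 2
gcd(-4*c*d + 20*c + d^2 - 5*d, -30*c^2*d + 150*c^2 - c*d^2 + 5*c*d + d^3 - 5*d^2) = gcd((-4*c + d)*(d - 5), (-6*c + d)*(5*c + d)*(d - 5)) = d - 5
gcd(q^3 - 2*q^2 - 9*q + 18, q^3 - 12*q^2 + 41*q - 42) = q^2 - 5*q + 6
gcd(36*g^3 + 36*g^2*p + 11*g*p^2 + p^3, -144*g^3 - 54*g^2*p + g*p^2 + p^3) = 18*g^2 + 9*g*p + p^2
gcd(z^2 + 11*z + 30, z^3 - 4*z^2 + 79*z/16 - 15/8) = 1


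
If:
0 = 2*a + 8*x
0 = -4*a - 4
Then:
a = -1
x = 1/4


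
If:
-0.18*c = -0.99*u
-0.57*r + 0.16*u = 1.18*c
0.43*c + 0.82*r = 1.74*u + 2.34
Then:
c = -1.52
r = 3.06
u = -0.28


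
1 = 1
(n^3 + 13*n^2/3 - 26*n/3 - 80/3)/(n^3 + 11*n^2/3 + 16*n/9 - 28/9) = 3*(3*n^2 + 7*n - 40)/(9*n^2 + 15*n - 14)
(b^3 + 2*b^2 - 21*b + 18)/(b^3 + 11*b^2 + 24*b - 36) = (b - 3)/(b + 6)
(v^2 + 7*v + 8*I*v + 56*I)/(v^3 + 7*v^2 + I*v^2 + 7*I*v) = (v + 8*I)/(v*(v + I))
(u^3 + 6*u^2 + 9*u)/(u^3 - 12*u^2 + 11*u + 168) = u*(u + 3)/(u^2 - 15*u + 56)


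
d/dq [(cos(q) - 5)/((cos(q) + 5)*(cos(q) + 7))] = (cos(q)^2 - 10*cos(q) - 95)*sin(q)/((cos(q) + 5)^2*(cos(q) + 7)^2)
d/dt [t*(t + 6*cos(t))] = -6*t*sin(t) + 2*t + 6*cos(t)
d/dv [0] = 0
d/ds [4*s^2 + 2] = 8*s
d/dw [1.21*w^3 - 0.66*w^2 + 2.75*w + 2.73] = 3.63*w^2 - 1.32*w + 2.75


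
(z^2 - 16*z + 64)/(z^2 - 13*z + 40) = (z - 8)/(z - 5)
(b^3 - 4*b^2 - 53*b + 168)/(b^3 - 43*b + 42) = (b^2 - 11*b + 24)/(b^2 - 7*b + 6)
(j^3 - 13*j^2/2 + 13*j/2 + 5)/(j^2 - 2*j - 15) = (j^2 - 3*j/2 - 1)/(j + 3)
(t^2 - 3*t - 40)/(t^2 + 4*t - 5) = (t - 8)/(t - 1)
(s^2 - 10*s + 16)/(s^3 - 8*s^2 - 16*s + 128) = (s - 2)/(s^2 - 16)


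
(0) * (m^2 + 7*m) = 0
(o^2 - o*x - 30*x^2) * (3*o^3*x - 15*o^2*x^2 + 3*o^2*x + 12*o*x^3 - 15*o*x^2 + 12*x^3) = 3*o^5*x - 18*o^4*x^2 + 3*o^4*x - 63*o^3*x^3 - 18*o^3*x^2 + 438*o^2*x^4 - 63*o^2*x^3 - 360*o*x^5 + 438*o*x^4 - 360*x^5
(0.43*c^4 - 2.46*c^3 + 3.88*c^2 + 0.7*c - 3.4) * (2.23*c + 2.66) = 0.9589*c^5 - 4.342*c^4 + 2.1088*c^3 + 11.8818*c^2 - 5.72*c - 9.044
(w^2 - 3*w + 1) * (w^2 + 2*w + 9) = w^4 - w^3 + 4*w^2 - 25*w + 9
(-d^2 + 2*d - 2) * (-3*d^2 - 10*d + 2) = 3*d^4 + 4*d^3 - 16*d^2 + 24*d - 4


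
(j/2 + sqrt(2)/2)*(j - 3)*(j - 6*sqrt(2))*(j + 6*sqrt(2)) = j^4/2 - 3*j^3/2 + sqrt(2)*j^3/2 - 36*j^2 - 3*sqrt(2)*j^2/2 - 36*sqrt(2)*j + 108*j + 108*sqrt(2)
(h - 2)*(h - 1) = h^2 - 3*h + 2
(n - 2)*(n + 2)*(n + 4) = n^3 + 4*n^2 - 4*n - 16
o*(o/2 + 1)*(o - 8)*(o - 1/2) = o^4/2 - 13*o^3/4 - 13*o^2/2 + 4*o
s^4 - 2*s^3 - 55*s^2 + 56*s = s*(s - 8)*(s - 1)*(s + 7)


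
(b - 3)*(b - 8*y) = b^2 - 8*b*y - 3*b + 24*y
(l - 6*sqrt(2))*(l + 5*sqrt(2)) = l^2 - sqrt(2)*l - 60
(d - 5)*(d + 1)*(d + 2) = d^3 - 2*d^2 - 13*d - 10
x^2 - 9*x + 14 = (x - 7)*(x - 2)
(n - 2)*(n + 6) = n^2 + 4*n - 12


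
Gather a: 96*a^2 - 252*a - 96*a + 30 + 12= 96*a^2 - 348*a + 42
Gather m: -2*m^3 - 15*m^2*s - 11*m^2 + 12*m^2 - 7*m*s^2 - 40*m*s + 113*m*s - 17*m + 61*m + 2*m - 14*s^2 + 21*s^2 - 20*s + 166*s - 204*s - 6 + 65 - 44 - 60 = -2*m^3 + m^2*(1 - 15*s) + m*(-7*s^2 + 73*s + 46) + 7*s^2 - 58*s - 45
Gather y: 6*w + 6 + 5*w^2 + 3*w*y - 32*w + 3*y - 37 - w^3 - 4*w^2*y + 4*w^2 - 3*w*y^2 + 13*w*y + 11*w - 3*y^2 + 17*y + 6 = -w^3 + 9*w^2 - 15*w + y^2*(-3*w - 3) + y*(-4*w^2 + 16*w + 20) - 25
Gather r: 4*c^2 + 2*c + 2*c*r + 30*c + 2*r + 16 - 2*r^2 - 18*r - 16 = 4*c^2 + 32*c - 2*r^2 + r*(2*c - 16)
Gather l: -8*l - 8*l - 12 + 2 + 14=4 - 16*l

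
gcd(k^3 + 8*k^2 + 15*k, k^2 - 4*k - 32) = 1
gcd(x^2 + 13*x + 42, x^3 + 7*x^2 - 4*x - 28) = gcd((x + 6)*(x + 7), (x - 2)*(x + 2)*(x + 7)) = x + 7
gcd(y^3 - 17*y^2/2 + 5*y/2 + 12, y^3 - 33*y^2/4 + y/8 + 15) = y^2 - 19*y/2 + 12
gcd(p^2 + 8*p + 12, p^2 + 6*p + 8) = p + 2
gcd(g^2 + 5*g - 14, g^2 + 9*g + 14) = g + 7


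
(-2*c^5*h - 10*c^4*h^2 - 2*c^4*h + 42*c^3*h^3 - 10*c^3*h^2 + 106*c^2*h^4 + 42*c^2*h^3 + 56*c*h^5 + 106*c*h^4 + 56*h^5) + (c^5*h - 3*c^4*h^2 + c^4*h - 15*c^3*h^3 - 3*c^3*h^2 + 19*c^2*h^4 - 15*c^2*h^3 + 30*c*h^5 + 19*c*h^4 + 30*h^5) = -c^5*h - 13*c^4*h^2 - c^4*h + 27*c^3*h^3 - 13*c^3*h^2 + 125*c^2*h^4 + 27*c^2*h^3 + 86*c*h^5 + 125*c*h^4 + 86*h^5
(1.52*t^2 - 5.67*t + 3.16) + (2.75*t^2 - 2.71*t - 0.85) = 4.27*t^2 - 8.38*t + 2.31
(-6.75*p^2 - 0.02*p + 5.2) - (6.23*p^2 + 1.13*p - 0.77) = -12.98*p^2 - 1.15*p + 5.97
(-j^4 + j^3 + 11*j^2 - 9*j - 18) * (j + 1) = -j^5 + 12*j^3 + 2*j^2 - 27*j - 18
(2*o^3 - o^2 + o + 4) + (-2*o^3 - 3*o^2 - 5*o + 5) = -4*o^2 - 4*o + 9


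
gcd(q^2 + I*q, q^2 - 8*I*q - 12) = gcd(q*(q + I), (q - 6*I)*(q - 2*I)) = 1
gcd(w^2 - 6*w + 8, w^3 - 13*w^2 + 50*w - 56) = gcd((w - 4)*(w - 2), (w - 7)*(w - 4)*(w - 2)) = w^2 - 6*w + 8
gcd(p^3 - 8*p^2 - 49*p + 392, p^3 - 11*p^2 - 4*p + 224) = p^2 - 15*p + 56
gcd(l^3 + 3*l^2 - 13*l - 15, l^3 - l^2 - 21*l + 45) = l^2 + 2*l - 15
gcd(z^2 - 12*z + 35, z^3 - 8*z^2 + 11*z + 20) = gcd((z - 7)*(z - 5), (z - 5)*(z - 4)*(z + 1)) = z - 5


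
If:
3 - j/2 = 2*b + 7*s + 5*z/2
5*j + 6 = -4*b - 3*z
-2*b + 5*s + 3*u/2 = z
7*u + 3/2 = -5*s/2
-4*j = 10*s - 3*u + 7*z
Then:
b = 643/1868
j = -798/467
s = 439/1401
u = -457/1401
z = 545/1401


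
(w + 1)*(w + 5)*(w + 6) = w^3 + 12*w^2 + 41*w + 30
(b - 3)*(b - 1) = b^2 - 4*b + 3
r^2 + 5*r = r*(r + 5)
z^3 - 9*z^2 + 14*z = z*(z - 7)*(z - 2)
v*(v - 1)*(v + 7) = v^3 + 6*v^2 - 7*v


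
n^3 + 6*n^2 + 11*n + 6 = (n + 1)*(n + 2)*(n + 3)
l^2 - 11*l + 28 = (l - 7)*(l - 4)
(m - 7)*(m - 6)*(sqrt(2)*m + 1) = sqrt(2)*m^3 - 13*sqrt(2)*m^2 + m^2 - 13*m + 42*sqrt(2)*m + 42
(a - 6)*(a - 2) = a^2 - 8*a + 12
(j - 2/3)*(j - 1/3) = j^2 - j + 2/9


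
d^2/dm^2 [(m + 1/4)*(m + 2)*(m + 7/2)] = 6*m + 23/2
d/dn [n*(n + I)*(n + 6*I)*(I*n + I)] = 4*I*n^3 + n^2*(-21 + 3*I) + n*(-14 - 12*I) - 6*I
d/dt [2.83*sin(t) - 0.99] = 2.83*cos(t)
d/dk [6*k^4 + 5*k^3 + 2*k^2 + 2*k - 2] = 24*k^3 + 15*k^2 + 4*k + 2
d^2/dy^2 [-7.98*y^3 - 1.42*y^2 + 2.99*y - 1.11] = -47.88*y - 2.84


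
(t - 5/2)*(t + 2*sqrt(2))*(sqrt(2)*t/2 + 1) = sqrt(2)*t^3/2 - 5*sqrt(2)*t^2/4 + 3*t^2 - 15*t/2 + 2*sqrt(2)*t - 5*sqrt(2)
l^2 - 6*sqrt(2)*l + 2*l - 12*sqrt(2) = (l + 2)*(l - 6*sqrt(2))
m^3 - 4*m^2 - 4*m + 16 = (m - 4)*(m - 2)*(m + 2)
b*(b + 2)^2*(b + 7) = b^4 + 11*b^3 + 32*b^2 + 28*b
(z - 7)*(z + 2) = z^2 - 5*z - 14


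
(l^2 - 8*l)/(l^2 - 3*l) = (l - 8)/(l - 3)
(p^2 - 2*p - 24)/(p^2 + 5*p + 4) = (p - 6)/(p + 1)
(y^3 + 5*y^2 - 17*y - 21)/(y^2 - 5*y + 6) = (y^2 + 8*y + 7)/(y - 2)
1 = 1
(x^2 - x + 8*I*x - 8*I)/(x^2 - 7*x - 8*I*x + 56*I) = (x^2 - x + 8*I*x - 8*I)/(x^2 - 7*x - 8*I*x + 56*I)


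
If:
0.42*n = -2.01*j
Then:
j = -0.208955223880597*n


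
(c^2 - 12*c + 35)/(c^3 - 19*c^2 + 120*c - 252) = (c - 5)/(c^2 - 12*c + 36)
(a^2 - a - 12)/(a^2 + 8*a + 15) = (a - 4)/(a + 5)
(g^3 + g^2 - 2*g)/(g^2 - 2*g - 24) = g*(-g^2 - g + 2)/(-g^2 + 2*g + 24)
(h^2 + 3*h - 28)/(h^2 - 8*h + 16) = (h + 7)/(h - 4)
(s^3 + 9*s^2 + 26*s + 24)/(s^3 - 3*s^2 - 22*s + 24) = (s^2 + 5*s + 6)/(s^2 - 7*s + 6)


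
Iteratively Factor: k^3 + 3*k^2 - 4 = (k - 1)*(k^2 + 4*k + 4) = (k - 1)*(k + 2)*(k + 2)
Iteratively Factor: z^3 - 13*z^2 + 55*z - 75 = (z - 5)*(z^2 - 8*z + 15) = (z - 5)*(z - 3)*(z - 5)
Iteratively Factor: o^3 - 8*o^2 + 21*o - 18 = (o - 3)*(o^2 - 5*o + 6) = (o - 3)^2*(o - 2)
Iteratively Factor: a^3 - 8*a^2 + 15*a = (a)*(a^2 - 8*a + 15) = a*(a - 5)*(a - 3)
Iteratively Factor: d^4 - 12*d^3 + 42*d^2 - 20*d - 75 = (d - 5)*(d^3 - 7*d^2 + 7*d + 15) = (d - 5)*(d + 1)*(d^2 - 8*d + 15) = (d - 5)*(d - 3)*(d + 1)*(d - 5)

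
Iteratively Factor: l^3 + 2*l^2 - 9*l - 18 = (l + 2)*(l^2 - 9) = (l - 3)*(l + 2)*(l + 3)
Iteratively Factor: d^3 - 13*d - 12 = (d + 1)*(d^2 - d - 12) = (d + 1)*(d + 3)*(d - 4)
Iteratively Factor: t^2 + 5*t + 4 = (t + 1)*(t + 4)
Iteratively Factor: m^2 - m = (m - 1)*(m)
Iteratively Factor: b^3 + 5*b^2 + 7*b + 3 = (b + 3)*(b^2 + 2*b + 1) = (b + 1)*(b + 3)*(b + 1)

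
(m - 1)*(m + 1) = m^2 - 1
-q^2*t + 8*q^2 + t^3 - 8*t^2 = (-q + t)*(q + t)*(t - 8)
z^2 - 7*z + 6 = (z - 6)*(z - 1)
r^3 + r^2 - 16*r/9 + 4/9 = (r - 2/3)*(r - 1/3)*(r + 2)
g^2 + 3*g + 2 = (g + 1)*(g + 2)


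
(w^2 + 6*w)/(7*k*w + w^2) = (w + 6)/(7*k + w)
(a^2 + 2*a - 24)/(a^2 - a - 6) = (-a^2 - 2*a + 24)/(-a^2 + a + 6)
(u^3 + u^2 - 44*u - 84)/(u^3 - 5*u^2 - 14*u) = (u + 6)/u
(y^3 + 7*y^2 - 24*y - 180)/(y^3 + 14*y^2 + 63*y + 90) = (y^2 + y - 30)/(y^2 + 8*y + 15)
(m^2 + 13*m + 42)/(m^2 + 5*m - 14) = (m + 6)/(m - 2)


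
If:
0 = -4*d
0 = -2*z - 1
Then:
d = 0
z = -1/2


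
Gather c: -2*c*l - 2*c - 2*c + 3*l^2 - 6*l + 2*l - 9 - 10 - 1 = c*(-2*l - 4) + 3*l^2 - 4*l - 20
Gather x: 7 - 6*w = 7 - 6*w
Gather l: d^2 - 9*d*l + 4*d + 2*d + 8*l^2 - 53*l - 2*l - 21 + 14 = d^2 + 6*d + 8*l^2 + l*(-9*d - 55) - 7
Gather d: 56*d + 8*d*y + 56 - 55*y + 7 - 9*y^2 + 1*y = d*(8*y + 56) - 9*y^2 - 54*y + 63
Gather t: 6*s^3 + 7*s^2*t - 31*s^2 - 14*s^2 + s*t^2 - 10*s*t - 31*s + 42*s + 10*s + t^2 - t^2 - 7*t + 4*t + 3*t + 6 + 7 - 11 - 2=6*s^3 - 45*s^2 + s*t^2 + 21*s + t*(7*s^2 - 10*s)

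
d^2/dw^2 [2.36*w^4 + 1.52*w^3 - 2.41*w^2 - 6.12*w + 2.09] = 28.32*w^2 + 9.12*w - 4.82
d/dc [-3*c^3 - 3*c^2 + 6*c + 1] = -9*c^2 - 6*c + 6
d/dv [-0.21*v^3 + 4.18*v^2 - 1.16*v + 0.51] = -0.63*v^2 + 8.36*v - 1.16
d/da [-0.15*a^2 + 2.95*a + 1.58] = 2.95 - 0.3*a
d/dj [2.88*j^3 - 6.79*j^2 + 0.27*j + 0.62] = 8.64*j^2 - 13.58*j + 0.27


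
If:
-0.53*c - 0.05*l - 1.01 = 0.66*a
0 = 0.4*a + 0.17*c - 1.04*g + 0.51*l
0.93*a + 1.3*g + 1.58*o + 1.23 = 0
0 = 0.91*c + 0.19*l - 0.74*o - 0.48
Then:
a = -0.756900161086102*o - 1.76970317415453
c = 1.04918985869922*o + 0.109072065923511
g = 0.319864578433624 - 0.673909884761481*o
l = 2.00391800005055 - 1.13033037587523*o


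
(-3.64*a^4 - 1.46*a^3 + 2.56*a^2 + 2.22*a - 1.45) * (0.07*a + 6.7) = -0.2548*a^5 - 24.4902*a^4 - 9.6028*a^3 + 17.3074*a^2 + 14.7725*a - 9.715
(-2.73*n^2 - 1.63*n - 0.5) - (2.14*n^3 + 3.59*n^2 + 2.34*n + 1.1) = -2.14*n^3 - 6.32*n^2 - 3.97*n - 1.6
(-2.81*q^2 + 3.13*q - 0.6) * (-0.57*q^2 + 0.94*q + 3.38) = 1.6017*q^4 - 4.4255*q^3 - 6.2136*q^2 + 10.0154*q - 2.028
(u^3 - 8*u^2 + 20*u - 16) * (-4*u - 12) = -4*u^4 + 20*u^3 + 16*u^2 - 176*u + 192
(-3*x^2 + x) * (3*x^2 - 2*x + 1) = -9*x^4 + 9*x^3 - 5*x^2 + x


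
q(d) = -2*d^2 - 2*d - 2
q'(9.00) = -38.00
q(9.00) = -182.00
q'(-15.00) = 58.00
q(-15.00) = -422.00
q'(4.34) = -19.36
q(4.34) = -48.35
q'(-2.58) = 8.32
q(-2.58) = -10.15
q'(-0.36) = -0.56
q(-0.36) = -1.54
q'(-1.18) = 2.72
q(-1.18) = -2.42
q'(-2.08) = 6.32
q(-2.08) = -6.49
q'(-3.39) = 11.56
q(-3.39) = -18.20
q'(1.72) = -8.88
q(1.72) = -11.36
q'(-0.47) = -0.12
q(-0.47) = -1.50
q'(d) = -4*d - 2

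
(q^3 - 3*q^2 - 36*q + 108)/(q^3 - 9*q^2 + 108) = (q^2 + 3*q - 18)/(q^2 - 3*q - 18)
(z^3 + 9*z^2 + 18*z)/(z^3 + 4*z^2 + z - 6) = z*(z + 6)/(z^2 + z - 2)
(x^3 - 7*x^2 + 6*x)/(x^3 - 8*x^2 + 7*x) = (x - 6)/(x - 7)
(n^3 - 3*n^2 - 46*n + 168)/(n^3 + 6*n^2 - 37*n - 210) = (n - 4)/(n + 5)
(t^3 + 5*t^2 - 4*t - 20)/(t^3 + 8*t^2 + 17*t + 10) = (t - 2)/(t + 1)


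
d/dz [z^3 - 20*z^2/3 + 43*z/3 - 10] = 3*z^2 - 40*z/3 + 43/3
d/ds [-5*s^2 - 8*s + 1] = -10*s - 8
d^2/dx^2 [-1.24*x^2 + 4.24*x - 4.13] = -2.48000000000000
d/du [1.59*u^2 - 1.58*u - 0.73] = 3.18*u - 1.58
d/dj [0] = 0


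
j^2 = j^2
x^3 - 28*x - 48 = (x - 6)*(x + 2)*(x + 4)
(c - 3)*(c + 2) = c^2 - c - 6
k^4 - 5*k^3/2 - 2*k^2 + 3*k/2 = k*(k - 3)*(k - 1/2)*(k + 1)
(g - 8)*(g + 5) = g^2 - 3*g - 40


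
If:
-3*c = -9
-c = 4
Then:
No Solution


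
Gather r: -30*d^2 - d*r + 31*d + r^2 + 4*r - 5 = -30*d^2 + 31*d + r^2 + r*(4 - d) - 5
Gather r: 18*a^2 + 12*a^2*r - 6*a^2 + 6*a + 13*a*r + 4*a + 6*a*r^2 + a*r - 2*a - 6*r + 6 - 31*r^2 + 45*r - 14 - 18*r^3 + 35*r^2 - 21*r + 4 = 12*a^2 + 8*a - 18*r^3 + r^2*(6*a + 4) + r*(12*a^2 + 14*a + 18) - 4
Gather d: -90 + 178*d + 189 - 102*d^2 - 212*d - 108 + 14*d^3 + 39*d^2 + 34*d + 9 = 14*d^3 - 63*d^2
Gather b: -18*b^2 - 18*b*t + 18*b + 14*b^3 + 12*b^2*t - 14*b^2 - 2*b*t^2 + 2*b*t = 14*b^3 + b^2*(12*t - 32) + b*(-2*t^2 - 16*t + 18)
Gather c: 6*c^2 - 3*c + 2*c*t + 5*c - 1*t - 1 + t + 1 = 6*c^2 + c*(2*t + 2)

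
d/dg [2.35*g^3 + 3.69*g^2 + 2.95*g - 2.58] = 7.05*g^2 + 7.38*g + 2.95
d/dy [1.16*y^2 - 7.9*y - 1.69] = 2.32*y - 7.9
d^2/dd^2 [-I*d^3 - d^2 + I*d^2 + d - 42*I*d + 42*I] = -6*I*d - 2 + 2*I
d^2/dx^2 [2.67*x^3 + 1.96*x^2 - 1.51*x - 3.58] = 16.02*x + 3.92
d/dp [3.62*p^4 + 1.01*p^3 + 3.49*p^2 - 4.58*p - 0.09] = 14.48*p^3 + 3.03*p^2 + 6.98*p - 4.58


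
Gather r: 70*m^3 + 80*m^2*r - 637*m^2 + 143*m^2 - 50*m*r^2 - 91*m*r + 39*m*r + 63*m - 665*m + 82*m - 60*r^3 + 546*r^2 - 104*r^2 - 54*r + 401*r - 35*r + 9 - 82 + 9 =70*m^3 - 494*m^2 - 520*m - 60*r^3 + r^2*(442 - 50*m) + r*(80*m^2 - 52*m + 312) - 64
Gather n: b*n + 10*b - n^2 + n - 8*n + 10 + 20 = 10*b - n^2 + n*(b - 7) + 30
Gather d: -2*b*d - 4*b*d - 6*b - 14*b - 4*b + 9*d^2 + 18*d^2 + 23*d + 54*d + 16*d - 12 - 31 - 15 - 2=-24*b + 27*d^2 + d*(93 - 6*b) - 60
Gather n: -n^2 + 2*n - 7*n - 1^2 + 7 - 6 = -n^2 - 5*n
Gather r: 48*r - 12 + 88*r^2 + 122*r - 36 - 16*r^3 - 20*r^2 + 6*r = -16*r^3 + 68*r^2 + 176*r - 48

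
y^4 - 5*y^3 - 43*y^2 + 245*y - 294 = (y - 7)*(y - 3)*(y - 2)*(y + 7)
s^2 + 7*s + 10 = (s + 2)*(s + 5)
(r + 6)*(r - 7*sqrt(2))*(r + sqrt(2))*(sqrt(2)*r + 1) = sqrt(2)*r^4 - 11*r^3 + 6*sqrt(2)*r^3 - 66*r^2 - 20*sqrt(2)*r^2 - 120*sqrt(2)*r - 14*r - 84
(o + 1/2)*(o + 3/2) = o^2 + 2*o + 3/4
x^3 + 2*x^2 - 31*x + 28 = (x - 4)*(x - 1)*(x + 7)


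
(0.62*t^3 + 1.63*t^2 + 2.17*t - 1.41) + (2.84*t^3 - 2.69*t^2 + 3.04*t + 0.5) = 3.46*t^3 - 1.06*t^2 + 5.21*t - 0.91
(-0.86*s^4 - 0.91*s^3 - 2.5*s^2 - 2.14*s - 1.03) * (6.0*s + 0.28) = -5.16*s^5 - 5.7008*s^4 - 15.2548*s^3 - 13.54*s^2 - 6.7792*s - 0.2884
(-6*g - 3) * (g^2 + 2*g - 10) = -6*g^3 - 15*g^2 + 54*g + 30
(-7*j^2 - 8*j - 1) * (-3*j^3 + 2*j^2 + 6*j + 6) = 21*j^5 + 10*j^4 - 55*j^3 - 92*j^2 - 54*j - 6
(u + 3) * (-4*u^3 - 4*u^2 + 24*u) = -4*u^4 - 16*u^3 + 12*u^2 + 72*u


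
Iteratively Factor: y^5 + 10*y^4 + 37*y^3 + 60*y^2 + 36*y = (y + 2)*(y^4 + 8*y^3 + 21*y^2 + 18*y) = (y + 2)*(y + 3)*(y^3 + 5*y^2 + 6*y) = y*(y + 2)*(y + 3)*(y^2 + 5*y + 6) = y*(y + 2)*(y + 3)^2*(y + 2)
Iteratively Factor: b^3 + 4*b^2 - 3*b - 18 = (b + 3)*(b^2 + b - 6) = (b - 2)*(b + 3)*(b + 3)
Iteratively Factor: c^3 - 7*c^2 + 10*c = (c - 5)*(c^2 - 2*c) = (c - 5)*(c - 2)*(c)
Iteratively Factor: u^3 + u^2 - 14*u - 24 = (u - 4)*(u^2 + 5*u + 6) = (u - 4)*(u + 3)*(u + 2)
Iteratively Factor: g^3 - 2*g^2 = (g)*(g^2 - 2*g) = g*(g - 2)*(g)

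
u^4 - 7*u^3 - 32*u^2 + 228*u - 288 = (u - 8)*(u - 3)*(u - 2)*(u + 6)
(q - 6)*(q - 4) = q^2 - 10*q + 24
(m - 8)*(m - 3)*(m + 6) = m^3 - 5*m^2 - 42*m + 144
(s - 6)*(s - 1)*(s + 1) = s^3 - 6*s^2 - s + 6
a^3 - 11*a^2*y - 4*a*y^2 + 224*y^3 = (a - 8*y)*(a - 7*y)*(a + 4*y)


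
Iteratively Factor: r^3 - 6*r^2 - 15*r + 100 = (r - 5)*(r^2 - r - 20) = (r - 5)*(r + 4)*(r - 5)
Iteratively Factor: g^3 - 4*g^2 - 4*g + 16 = (g - 4)*(g^2 - 4) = (g - 4)*(g + 2)*(g - 2)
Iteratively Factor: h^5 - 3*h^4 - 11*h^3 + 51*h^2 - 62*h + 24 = (h - 1)*(h^4 - 2*h^3 - 13*h^2 + 38*h - 24) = (h - 1)^2*(h^3 - h^2 - 14*h + 24) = (h - 2)*(h - 1)^2*(h^2 + h - 12) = (h - 2)*(h - 1)^2*(h + 4)*(h - 3)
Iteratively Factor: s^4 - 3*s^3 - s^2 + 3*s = (s - 3)*(s^3 - s) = (s - 3)*(s + 1)*(s^2 - s) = (s - 3)*(s - 1)*(s + 1)*(s)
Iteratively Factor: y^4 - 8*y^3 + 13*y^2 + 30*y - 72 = (y - 3)*(y^3 - 5*y^2 - 2*y + 24) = (y - 3)^2*(y^2 - 2*y - 8) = (y - 4)*(y - 3)^2*(y + 2)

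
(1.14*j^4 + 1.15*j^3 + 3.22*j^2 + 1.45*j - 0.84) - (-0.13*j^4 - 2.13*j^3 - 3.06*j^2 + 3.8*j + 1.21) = 1.27*j^4 + 3.28*j^3 + 6.28*j^2 - 2.35*j - 2.05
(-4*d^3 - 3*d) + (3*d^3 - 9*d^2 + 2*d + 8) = -d^3 - 9*d^2 - d + 8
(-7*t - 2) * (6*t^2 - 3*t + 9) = -42*t^3 + 9*t^2 - 57*t - 18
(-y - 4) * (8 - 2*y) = 2*y^2 - 32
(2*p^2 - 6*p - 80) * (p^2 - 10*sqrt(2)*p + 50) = 2*p^4 - 20*sqrt(2)*p^3 - 6*p^3 + 20*p^2 + 60*sqrt(2)*p^2 - 300*p + 800*sqrt(2)*p - 4000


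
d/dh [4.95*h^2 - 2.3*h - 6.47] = 9.9*h - 2.3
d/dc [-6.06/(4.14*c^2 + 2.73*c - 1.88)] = (50.1768*c + 16.5438)/(4.14*c^2 + 2.73*c - 1.88)^2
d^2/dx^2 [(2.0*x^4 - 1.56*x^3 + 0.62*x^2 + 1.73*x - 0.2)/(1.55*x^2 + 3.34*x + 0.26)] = (9.61000000000001*x^6 + 62.124*x^5 + 138.7032*x^4 - 3.86614200000001*x^3 - 10.887984*x^2 - 11.028276*x - 7.22188)/(3.723875*x^6 + 24.07305*x^5 + 53.74749*x^4 + 45.335824*x^3 + 9.015708*x^2 + 0.677352*x + 0.017576)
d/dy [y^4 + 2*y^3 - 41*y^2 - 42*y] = 4*y^3 + 6*y^2 - 82*y - 42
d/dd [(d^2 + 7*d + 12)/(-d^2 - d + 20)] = 2*(3*d^2 + 32*d + 76)/(d^4 + 2*d^3 - 39*d^2 - 40*d + 400)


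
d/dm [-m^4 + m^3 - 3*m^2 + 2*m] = -4*m^3 + 3*m^2 - 6*m + 2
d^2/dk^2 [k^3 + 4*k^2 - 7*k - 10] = 6*k + 8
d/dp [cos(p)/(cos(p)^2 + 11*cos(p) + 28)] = (cos(p)^2 - 28)*sin(p)/((cos(p) + 4)^2*(cos(p) + 7)^2)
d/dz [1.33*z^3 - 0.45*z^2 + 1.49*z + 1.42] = 3.99*z^2 - 0.9*z + 1.49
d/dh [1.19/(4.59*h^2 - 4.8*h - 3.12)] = (5.712 - 10.9242*h)/(-4.59*h^2 + 4.8*h + 3.12)^2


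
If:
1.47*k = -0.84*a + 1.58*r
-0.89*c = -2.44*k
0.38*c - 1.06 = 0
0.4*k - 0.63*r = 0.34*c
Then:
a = -3.40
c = 2.79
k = 1.02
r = -0.86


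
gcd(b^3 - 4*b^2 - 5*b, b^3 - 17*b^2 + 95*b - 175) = b - 5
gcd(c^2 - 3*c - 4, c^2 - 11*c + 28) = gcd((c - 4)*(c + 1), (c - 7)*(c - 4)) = c - 4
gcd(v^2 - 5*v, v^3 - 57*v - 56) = 1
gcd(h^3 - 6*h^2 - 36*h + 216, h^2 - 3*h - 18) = h - 6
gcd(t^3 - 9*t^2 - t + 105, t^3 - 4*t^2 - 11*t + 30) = t^2 - 2*t - 15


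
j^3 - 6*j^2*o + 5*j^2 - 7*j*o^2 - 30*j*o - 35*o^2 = (j + 5)*(j - 7*o)*(j + o)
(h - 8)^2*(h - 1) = h^3 - 17*h^2 + 80*h - 64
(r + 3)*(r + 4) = r^2 + 7*r + 12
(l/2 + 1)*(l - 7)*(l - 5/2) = l^3/2 - 15*l^2/4 - 3*l/4 + 35/2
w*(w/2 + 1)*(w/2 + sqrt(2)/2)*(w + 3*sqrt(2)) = w^4/4 + w^3/2 + sqrt(2)*w^3 + 3*w^2/2 + 2*sqrt(2)*w^2 + 3*w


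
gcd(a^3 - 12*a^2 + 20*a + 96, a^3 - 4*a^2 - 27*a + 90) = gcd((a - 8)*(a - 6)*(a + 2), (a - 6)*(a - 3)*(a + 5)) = a - 6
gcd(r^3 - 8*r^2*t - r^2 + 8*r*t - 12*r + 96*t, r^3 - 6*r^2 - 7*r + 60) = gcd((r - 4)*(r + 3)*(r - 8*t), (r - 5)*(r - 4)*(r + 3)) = r^2 - r - 12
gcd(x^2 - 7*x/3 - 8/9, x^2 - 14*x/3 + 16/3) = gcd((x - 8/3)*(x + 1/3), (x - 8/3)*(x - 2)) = x - 8/3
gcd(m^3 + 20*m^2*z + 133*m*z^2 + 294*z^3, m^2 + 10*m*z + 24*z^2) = m + 6*z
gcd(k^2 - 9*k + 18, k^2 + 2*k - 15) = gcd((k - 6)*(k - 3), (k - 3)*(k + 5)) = k - 3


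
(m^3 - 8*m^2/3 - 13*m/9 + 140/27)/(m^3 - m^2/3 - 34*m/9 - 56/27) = (3*m - 5)/(3*m + 2)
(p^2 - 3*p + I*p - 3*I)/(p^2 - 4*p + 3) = (p + I)/(p - 1)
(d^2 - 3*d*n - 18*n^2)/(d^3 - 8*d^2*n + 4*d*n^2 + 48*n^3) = (d + 3*n)/(d^2 - 2*d*n - 8*n^2)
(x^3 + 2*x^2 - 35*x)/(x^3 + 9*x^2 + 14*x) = (x - 5)/(x + 2)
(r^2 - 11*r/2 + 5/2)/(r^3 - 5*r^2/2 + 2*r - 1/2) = (r - 5)/(r^2 - 2*r + 1)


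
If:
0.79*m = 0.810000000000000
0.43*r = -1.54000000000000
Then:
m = 1.03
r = -3.58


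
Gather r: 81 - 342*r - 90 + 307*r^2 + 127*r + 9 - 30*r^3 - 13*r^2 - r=-30*r^3 + 294*r^2 - 216*r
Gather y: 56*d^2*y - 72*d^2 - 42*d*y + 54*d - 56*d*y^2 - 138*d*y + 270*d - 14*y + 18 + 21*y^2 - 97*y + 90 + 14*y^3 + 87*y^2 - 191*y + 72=-72*d^2 + 324*d + 14*y^3 + y^2*(108 - 56*d) + y*(56*d^2 - 180*d - 302) + 180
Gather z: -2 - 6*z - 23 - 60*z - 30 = -66*z - 55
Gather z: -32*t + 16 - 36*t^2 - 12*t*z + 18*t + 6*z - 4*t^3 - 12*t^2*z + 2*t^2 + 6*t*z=-4*t^3 - 34*t^2 - 14*t + z*(-12*t^2 - 6*t + 6) + 16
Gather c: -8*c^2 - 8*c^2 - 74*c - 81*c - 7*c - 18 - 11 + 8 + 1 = -16*c^2 - 162*c - 20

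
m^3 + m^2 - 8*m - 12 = (m - 3)*(m + 2)^2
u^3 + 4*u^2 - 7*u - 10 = (u - 2)*(u + 1)*(u + 5)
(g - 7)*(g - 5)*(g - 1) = g^3 - 13*g^2 + 47*g - 35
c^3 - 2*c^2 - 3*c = c*(c - 3)*(c + 1)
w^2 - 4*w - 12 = (w - 6)*(w + 2)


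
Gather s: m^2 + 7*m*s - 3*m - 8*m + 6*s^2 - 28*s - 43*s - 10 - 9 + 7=m^2 - 11*m + 6*s^2 + s*(7*m - 71) - 12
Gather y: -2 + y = y - 2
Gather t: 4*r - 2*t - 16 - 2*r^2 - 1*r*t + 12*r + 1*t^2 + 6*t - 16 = -2*r^2 + 16*r + t^2 + t*(4 - r) - 32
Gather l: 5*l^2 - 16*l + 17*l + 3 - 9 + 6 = 5*l^2 + l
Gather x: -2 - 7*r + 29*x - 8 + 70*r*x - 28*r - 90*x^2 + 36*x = -35*r - 90*x^2 + x*(70*r + 65) - 10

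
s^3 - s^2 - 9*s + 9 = (s - 3)*(s - 1)*(s + 3)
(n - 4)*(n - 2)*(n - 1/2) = n^3 - 13*n^2/2 + 11*n - 4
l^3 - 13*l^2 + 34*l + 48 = (l - 8)*(l - 6)*(l + 1)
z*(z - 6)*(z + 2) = z^3 - 4*z^2 - 12*z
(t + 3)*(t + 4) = t^2 + 7*t + 12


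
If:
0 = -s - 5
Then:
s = -5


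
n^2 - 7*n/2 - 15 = (n - 6)*(n + 5/2)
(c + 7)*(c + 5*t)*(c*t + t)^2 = c^4*t^2 + 5*c^3*t^3 + 9*c^3*t^2 + 45*c^2*t^3 + 15*c^2*t^2 + 75*c*t^3 + 7*c*t^2 + 35*t^3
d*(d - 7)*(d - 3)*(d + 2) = d^4 - 8*d^3 + d^2 + 42*d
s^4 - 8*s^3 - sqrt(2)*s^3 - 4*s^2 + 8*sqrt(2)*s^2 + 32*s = s*(s - 8)*(s - 2*sqrt(2))*(s + sqrt(2))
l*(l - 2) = l^2 - 2*l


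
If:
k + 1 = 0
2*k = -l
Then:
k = -1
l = 2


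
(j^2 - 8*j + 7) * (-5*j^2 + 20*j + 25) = -5*j^4 + 60*j^3 - 170*j^2 - 60*j + 175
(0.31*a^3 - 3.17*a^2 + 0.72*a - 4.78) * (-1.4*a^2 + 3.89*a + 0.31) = -0.434*a^5 + 5.6439*a^4 - 13.2432*a^3 + 8.5101*a^2 - 18.371*a - 1.4818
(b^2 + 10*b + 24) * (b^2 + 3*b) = b^4 + 13*b^3 + 54*b^2 + 72*b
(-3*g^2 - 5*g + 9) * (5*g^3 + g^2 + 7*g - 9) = -15*g^5 - 28*g^4 + 19*g^3 + g^2 + 108*g - 81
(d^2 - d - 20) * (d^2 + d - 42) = d^4 - 63*d^2 + 22*d + 840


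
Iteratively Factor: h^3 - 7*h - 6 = (h + 2)*(h^2 - 2*h - 3) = (h + 1)*(h + 2)*(h - 3)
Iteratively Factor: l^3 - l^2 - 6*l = (l + 2)*(l^2 - 3*l) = l*(l + 2)*(l - 3)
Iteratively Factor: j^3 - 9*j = (j + 3)*(j^2 - 3*j) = j*(j + 3)*(j - 3)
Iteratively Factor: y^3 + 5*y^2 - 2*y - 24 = (y + 3)*(y^2 + 2*y - 8) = (y - 2)*(y + 3)*(y + 4)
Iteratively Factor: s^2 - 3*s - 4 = (s + 1)*(s - 4)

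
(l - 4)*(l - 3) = l^2 - 7*l + 12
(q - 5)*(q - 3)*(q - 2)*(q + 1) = q^4 - 9*q^3 + 21*q^2 + q - 30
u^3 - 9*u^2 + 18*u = u*(u - 6)*(u - 3)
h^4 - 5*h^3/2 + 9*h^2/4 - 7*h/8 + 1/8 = (h - 1)*(h - 1/2)^3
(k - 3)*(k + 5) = k^2 + 2*k - 15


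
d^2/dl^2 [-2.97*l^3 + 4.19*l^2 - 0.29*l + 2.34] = 8.38 - 17.82*l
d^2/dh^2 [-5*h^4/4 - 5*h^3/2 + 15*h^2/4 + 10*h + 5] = -15*h^2 - 15*h + 15/2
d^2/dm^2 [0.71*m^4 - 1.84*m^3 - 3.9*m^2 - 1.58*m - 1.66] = 8.52*m^2 - 11.04*m - 7.8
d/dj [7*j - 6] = 7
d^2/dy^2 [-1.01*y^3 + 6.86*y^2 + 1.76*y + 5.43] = 13.72 - 6.06*y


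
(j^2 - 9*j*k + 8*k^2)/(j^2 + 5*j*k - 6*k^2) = (j - 8*k)/(j + 6*k)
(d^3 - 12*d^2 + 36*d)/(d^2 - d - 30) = d*(d - 6)/(d + 5)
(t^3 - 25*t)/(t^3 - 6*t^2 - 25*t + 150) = t/(t - 6)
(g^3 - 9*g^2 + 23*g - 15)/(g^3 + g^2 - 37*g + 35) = (g - 3)/(g + 7)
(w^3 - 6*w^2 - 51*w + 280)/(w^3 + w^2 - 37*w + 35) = (w - 8)/(w - 1)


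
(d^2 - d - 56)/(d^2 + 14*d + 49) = (d - 8)/(d + 7)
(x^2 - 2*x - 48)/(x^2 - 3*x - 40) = (x + 6)/(x + 5)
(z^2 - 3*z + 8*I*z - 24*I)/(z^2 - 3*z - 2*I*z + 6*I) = (z + 8*I)/(z - 2*I)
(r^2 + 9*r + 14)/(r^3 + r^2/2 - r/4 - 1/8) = 8*(r^2 + 9*r + 14)/(8*r^3 + 4*r^2 - 2*r - 1)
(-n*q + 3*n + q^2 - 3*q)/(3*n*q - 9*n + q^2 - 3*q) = (-n + q)/(3*n + q)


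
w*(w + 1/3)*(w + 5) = w^3 + 16*w^2/3 + 5*w/3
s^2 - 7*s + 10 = (s - 5)*(s - 2)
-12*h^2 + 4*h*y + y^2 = (-2*h + y)*(6*h + y)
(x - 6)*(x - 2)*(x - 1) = x^3 - 9*x^2 + 20*x - 12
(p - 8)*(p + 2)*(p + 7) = p^3 + p^2 - 58*p - 112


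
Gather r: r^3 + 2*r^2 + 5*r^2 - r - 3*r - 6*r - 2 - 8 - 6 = r^3 + 7*r^2 - 10*r - 16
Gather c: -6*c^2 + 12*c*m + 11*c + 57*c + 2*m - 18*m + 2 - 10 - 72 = -6*c^2 + c*(12*m + 68) - 16*m - 80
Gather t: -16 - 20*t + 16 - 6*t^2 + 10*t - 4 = -6*t^2 - 10*t - 4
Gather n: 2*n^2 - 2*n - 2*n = 2*n^2 - 4*n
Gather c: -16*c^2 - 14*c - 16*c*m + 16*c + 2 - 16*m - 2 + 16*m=-16*c^2 + c*(2 - 16*m)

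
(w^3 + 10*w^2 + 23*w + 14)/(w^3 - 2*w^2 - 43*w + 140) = (w^2 + 3*w + 2)/(w^2 - 9*w + 20)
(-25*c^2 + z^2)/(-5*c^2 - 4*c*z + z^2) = (5*c + z)/(c + z)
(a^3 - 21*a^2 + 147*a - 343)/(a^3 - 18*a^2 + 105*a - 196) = (a - 7)/(a - 4)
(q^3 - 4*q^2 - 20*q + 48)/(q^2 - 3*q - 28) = (q^2 - 8*q + 12)/(q - 7)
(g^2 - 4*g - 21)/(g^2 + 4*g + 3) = (g - 7)/(g + 1)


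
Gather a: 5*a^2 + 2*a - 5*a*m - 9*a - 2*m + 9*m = 5*a^2 + a*(-5*m - 7) + 7*m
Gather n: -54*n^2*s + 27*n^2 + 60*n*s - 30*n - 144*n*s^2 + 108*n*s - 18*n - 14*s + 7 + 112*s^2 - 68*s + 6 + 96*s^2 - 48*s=n^2*(27 - 54*s) + n*(-144*s^2 + 168*s - 48) + 208*s^2 - 130*s + 13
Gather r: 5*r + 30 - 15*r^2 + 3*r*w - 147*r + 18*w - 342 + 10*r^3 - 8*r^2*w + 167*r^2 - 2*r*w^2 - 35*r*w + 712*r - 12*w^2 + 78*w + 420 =10*r^3 + r^2*(152 - 8*w) + r*(-2*w^2 - 32*w + 570) - 12*w^2 + 96*w + 108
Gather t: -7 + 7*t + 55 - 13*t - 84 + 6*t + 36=0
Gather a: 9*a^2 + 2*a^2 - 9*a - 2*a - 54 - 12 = 11*a^2 - 11*a - 66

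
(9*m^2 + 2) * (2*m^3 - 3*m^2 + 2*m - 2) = 18*m^5 - 27*m^4 + 22*m^3 - 24*m^2 + 4*m - 4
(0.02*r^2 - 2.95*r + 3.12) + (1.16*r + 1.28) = 0.02*r^2 - 1.79*r + 4.4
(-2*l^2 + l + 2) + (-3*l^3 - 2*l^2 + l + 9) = -3*l^3 - 4*l^2 + 2*l + 11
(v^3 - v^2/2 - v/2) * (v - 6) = v^4 - 13*v^3/2 + 5*v^2/2 + 3*v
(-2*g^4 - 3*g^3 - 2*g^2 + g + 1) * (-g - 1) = 2*g^5 + 5*g^4 + 5*g^3 + g^2 - 2*g - 1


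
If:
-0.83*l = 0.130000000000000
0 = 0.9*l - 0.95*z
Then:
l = -0.16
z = -0.15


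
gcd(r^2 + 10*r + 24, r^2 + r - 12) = r + 4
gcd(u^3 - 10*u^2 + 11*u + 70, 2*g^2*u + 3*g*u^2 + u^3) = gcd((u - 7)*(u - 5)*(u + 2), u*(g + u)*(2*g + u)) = 1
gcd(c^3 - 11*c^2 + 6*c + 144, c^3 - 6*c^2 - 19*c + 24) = c^2 - 5*c - 24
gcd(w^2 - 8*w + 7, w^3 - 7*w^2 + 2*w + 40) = 1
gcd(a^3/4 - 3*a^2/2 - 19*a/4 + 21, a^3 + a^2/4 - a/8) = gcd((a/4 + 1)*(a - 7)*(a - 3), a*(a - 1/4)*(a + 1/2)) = 1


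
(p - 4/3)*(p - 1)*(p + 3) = p^3 + 2*p^2/3 - 17*p/3 + 4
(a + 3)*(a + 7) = a^2 + 10*a + 21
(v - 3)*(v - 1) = v^2 - 4*v + 3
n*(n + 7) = n^2 + 7*n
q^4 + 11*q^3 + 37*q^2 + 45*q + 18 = (q + 1)^2*(q + 3)*(q + 6)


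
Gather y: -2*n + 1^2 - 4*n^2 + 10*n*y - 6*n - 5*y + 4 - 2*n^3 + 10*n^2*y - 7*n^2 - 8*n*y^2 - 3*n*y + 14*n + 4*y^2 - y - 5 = -2*n^3 - 11*n^2 + 6*n + y^2*(4 - 8*n) + y*(10*n^2 + 7*n - 6)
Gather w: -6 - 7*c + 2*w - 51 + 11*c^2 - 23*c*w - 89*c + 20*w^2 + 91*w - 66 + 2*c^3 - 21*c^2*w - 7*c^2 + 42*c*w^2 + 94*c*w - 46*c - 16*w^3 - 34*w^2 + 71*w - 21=2*c^3 + 4*c^2 - 142*c - 16*w^3 + w^2*(42*c - 14) + w*(-21*c^2 + 71*c + 164) - 144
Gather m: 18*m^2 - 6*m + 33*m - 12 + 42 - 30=18*m^2 + 27*m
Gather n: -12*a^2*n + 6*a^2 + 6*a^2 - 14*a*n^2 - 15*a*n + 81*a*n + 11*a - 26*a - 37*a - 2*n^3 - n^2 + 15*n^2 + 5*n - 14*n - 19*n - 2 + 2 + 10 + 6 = 12*a^2 - 52*a - 2*n^3 + n^2*(14 - 14*a) + n*(-12*a^2 + 66*a - 28) + 16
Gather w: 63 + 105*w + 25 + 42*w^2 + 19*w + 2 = 42*w^2 + 124*w + 90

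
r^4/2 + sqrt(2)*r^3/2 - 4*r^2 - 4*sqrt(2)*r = r*(r/2 + sqrt(2))*(r - 2*sqrt(2))*(r + sqrt(2))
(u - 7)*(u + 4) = u^2 - 3*u - 28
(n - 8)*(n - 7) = n^2 - 15*n + 56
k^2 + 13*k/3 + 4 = (k + 4/3)*(k + 3)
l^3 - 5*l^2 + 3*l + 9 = (l - 3)^2*(l + 1)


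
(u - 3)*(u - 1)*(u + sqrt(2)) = u^3 - 4*u^2 + sqrt(2)*u^2 - 4*sqrt(2)*u + 3*u + 3*sqrt(2)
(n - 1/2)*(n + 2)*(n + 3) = n^3 + 9*n^2/2 + 7*n/2 - 3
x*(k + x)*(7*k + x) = 7*k^2*x + 8*k*x^2 + x^3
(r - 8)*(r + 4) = r^2 - 4*r - 32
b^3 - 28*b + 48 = (b - 4)*(b - 2)*(b + 6)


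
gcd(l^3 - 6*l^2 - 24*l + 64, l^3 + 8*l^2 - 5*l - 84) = l + 4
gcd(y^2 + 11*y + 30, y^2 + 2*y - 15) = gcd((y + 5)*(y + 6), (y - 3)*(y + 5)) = y + 5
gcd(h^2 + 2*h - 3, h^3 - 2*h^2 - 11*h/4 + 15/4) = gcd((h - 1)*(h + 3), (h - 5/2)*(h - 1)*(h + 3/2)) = h - 1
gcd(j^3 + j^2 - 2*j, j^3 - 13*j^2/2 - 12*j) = j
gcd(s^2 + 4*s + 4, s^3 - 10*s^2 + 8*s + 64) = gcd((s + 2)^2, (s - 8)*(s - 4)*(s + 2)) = s + 2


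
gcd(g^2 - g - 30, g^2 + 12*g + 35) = g + 5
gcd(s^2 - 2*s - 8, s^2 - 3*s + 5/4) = 1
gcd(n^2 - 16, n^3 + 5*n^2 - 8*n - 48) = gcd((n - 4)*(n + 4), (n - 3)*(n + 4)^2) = n + 4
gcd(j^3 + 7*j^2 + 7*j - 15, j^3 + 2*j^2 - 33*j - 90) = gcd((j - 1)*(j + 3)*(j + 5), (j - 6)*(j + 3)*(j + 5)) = j^2 + 8*j + 15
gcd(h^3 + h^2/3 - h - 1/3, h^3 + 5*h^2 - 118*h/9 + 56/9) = 1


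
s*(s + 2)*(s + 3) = s^3 + 5*s^2 + 6*s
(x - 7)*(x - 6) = x^2 - 13*x + 42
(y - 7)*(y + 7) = y^2 - 49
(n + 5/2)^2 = n^2 + 5*n + 25/4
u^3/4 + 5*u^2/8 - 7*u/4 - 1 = (u/4 + 1)*(u - 2)*(u + 1/2)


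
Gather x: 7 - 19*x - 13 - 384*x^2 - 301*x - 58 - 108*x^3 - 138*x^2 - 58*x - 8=-108*x^3 - 522*x^2 - 378*x - 72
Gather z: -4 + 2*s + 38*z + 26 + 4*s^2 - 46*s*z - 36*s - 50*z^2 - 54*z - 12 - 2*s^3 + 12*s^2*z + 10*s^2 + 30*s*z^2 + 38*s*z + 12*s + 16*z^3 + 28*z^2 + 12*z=-2*s^3 + 14*s^2 - 22*s + 16*z^3 + z^2*(30*s - 22) + z*(12*s^2 - 8*s - 4) + 10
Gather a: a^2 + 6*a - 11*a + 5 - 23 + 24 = a^2 - 5*a + 6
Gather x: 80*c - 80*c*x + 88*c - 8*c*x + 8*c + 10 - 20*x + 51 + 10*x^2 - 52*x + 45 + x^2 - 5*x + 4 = 176*c + 11*x^2 + x*(-88*c - 77) + 110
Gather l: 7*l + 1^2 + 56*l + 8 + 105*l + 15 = 168*l + 24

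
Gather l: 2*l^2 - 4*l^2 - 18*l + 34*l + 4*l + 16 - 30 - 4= -2*l^2 + 20*l - 18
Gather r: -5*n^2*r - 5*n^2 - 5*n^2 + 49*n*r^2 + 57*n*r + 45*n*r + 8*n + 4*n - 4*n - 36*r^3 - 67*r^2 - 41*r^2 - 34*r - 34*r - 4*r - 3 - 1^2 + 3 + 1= -10*n^2 + 8*n - 36*r^3 + r^2*(49*n - 108) + r*(-5*n^2 + 102*n - 72)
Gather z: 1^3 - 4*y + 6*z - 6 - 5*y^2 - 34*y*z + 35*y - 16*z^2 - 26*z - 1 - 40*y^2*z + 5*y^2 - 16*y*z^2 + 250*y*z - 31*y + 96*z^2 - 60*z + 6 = z^2*(80 - 16*y) + z*(-40*y^2 + 216*y - 80)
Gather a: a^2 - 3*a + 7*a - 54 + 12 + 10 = a^2 + 4*a - 32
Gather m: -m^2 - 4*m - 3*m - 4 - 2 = -m^2 - 7*m - 6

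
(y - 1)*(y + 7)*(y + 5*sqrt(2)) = y^3 + 6*y^2 + 5*sqrt(2)*y^2 - 7*y + 30*sqrt(2)*y - 35*sqrt(2)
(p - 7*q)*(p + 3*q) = p^2 - 4*p*q - 21*q^2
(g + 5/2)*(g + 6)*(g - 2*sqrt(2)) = g^3 - 2*sqrt(2)*g^2 + 17*g^2/2 - 17*sqrt(2)*g + 15*g - 30*sqrt(2)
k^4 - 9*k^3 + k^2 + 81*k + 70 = (k - 7)*(k - 5)*(k + 1)*(k + 2)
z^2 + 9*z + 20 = (z + 4)*(z + 5)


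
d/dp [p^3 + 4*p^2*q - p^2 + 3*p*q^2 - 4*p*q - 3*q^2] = 3*p^2 + 8*p*q - 2*p + 3*q^2 - 4*q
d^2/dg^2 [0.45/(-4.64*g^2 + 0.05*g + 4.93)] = (-19.37664*g^2 + 0.2088*g + 0.45*(9.28*g - 0.05)*(18.56*g - 0.1) + 20.58768)/(-4.64*g^2 + 0.05*g + 4.93)^3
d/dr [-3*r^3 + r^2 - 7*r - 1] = -9*r^2 + 2*r - 7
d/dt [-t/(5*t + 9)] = -9/(5*t + 9)^2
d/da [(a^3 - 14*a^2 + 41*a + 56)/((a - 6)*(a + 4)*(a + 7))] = (19*a^4 - 158*a^3 - 345*a^2 + 4144*a - 4760)/(a^6 + 10*a^5 - 51*a^4 - 716*a^3 - 236*a^2 + 12768*a + 28224)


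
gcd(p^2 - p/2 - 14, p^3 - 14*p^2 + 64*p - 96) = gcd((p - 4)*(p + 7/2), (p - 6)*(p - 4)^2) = p - 4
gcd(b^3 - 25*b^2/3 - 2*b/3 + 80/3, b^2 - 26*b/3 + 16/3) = b - 8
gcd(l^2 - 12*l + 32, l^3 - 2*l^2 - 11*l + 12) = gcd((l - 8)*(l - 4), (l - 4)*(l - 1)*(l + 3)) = l - 4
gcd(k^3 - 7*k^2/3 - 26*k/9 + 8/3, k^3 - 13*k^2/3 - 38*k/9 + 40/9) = k^2 + 2*k/3 - 8/9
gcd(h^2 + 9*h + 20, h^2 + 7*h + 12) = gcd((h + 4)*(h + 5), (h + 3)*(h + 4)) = h + 4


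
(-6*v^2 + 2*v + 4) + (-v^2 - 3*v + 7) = -7*v^2 - v + 11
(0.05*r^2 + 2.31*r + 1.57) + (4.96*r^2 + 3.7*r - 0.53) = 5.01*r^2 + 6.01*r + 1.04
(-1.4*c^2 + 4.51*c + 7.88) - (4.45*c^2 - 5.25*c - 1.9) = -5.85*c^2 + 9.76*c + 9.78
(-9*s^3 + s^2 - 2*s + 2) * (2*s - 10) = -18*s^4 + 92*s^3 - 14*s^2 + 24*s - 20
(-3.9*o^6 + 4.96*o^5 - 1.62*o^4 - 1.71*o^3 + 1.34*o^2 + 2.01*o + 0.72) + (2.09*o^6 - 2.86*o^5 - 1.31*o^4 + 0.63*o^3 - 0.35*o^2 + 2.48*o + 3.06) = -1.81*o^6 + 2.1*o^5 - 2.93*o^4 - 1.08*o^3 + 0.99*o^2 + 4.49*o + 3.78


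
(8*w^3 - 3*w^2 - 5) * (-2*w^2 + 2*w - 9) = -16*w^5 + 22*w^4 - 78*w^3 + 37*w^2 - 10*w + 45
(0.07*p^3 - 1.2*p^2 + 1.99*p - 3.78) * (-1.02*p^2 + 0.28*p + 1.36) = -0.0714*p^5 + 1.2436*p^4 - 2.2706*p^3 + 2.7808*p^2 + 1.648*p - 5.1408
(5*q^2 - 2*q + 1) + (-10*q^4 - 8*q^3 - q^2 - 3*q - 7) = -10*q^4 - 8*q^3 + 4*q^2 - 5*q - 6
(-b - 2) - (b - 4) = 2 - 2*b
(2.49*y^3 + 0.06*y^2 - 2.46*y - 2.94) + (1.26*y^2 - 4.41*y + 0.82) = 2.49*y^3 + 1.32*y^2 - 6.87*y - 2.12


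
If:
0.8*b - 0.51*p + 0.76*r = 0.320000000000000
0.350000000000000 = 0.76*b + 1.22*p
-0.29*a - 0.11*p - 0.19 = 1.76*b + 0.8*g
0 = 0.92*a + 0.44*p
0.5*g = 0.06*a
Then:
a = -0.17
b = -0.09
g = -0.02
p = 0.35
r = 0.75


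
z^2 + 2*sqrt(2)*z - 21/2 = (z - 3*sqrt(2)/2)*(z + 7*sqrt(2)/2)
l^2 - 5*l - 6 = (l - 6)*(l + 1)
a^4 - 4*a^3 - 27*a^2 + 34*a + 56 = (a - 7)*(a - 2)*(a + 1)*(a + 4)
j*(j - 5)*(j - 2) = j^3 - 7*j^2 + 10*j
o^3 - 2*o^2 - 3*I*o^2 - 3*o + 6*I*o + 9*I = (o - 3)*(o + 1)*(o - 3*I)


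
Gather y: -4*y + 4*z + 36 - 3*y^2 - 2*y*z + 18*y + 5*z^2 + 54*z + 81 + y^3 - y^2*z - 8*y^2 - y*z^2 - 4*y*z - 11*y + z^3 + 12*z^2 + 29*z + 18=y^3 + y^2*(-z - 11) + y*(-z^2 - 6*z + 3) + z^3 + 17*z^2 + 87*z + 135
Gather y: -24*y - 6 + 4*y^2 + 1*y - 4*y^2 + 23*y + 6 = 0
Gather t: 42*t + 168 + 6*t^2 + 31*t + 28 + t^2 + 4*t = 7*t^2 + 77*t + 196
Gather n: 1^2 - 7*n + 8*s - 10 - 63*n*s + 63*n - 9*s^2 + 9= n*(56 - 63*s) - 9*s^2 + 8*s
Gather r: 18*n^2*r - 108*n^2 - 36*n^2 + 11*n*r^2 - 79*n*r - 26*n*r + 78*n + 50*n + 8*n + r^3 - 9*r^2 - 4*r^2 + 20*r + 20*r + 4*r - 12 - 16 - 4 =-144*n^2 + 136*n + r^3 + r^2*(11*n - 13) + r*(18*n^2 - 105*n + 44) - 32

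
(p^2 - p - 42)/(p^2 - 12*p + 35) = (p + 6)/(p - 5)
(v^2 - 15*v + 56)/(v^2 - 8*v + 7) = (v - 8)/(v - 1)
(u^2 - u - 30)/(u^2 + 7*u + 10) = (u - 6)/(u + 2)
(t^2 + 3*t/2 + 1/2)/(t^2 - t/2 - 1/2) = (t + 1)/(t - 1)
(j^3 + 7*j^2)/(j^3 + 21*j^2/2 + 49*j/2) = 2*j/(2*j + 7)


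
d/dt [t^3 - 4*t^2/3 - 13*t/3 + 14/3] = 3*t^2 - 8*t/3 - 13/3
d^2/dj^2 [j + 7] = 0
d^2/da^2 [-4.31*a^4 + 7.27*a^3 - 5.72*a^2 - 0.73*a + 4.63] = -51.72*a^2 + 43.62*a - 11.44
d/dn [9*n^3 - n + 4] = 27*n^2 - 1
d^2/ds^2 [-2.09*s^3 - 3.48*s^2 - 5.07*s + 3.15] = -12.54*s - 6.96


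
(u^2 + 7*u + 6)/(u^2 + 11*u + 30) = (u + 1)/(u + 5)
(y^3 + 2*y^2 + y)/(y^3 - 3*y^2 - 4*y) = (y + 1)/(y - 4)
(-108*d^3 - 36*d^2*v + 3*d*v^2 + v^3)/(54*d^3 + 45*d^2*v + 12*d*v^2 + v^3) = (-6*d + v)/(3*d + v)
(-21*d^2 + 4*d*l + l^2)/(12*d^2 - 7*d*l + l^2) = (-7*d - l)/(4*d - l)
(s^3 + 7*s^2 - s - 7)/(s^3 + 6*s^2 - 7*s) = (s + 1)/s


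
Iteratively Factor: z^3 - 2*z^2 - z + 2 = (z - 2)*(z^2 - 1) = (z - 2)*(z + 1)*(z - 1)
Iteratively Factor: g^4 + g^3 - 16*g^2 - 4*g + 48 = (g + 4)*(g^3 - 3*g^2 - 4*g + 12) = (g - 3)*(g + 4)*(g^2 - 4) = (g - 3)*(g + 2)*(g + 4)*(g - 2)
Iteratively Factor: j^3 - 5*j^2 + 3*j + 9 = (j - 3)*(j^2 - 2*j - 3) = (j - 3)^2*(j + 1)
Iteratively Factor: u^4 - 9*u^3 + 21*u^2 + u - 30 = (u + 1)*(u^3 - 10*u^2 + 31*u - 30) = (u - 5)*(u + 1)*(u^2 - 5*u + 6) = (u - 5)*(u - 3)*(u + 1)*(u - 2)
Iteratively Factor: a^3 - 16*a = (a + 4)*(a^2 - 4*a) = a*(a + 4)*(a - 4)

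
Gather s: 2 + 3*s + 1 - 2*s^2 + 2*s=-2*s^2 + 5*s + 3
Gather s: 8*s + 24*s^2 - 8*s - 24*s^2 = 0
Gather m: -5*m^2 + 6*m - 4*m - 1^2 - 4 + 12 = -5*m^2 + 2*m + 7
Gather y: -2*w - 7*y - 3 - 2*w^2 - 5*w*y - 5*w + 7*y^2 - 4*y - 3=-2*w^2 - 7*w + 7*y^2 + y*(-5*w - 11) - 6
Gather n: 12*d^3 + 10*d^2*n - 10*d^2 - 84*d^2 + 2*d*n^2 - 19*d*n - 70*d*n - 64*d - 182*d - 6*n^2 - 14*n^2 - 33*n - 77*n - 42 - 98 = 12*d^3 - 94*d^2 - 246*d + n^2*(2*d - 20) + n*(10*d^2 - 89*d - 110) - 140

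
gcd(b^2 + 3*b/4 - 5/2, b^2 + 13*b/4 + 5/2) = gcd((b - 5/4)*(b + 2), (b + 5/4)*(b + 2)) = b + 2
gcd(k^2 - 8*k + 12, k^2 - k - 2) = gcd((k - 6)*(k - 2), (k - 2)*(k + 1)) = k - 2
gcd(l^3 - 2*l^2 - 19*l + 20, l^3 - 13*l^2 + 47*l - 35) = l^2 - 6*l + 5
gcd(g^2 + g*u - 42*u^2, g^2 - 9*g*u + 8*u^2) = 1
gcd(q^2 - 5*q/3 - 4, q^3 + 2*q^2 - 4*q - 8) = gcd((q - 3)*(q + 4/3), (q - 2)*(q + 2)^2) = 1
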